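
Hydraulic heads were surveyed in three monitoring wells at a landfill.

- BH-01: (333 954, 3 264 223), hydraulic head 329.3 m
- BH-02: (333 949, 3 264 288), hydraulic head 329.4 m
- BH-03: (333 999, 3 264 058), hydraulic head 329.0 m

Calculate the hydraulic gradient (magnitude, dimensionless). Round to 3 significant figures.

0.00202

Taking BH-01 as reference: BH-02−BH-01 = (-5, 65, +0.1); BH-03−BH-01 = (45, -165, -0.3).
Determinant of the coordinate differences = (-5)·(-165) − 45·65 = -2100.
∂h/∂x = [(+0.1)·(-165) − (-0.3)·65] / -2100 = -0.001429
∂h/∂y = [(-5)·(-0.3) − 45·(+0.1)] / -2100 = +0.001429
|∇h| = √(-0.001429² + 0.001429²) = 0.002021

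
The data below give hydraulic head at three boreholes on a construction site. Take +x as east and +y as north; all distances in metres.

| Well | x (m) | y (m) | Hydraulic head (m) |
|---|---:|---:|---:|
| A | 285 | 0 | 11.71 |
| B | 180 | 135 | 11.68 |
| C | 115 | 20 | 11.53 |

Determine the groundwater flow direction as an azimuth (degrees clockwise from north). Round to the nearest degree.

With h = a·x + b·y + c and A as origin, the differences give:
  (-105)·a + 135·b = -0.03
  (-170)·a + 20·b = -0.18
Eliminate b (×20 and ×135, subtract): 20850·a = 23.700 → a = ∂h/∂x = +0.001137
Back-substitute: b = ∂h/∂y = +0.0006619.
Flow direction (−∇h) has components (-0.001137 E, -0.0006619 N).
Azimuth = atan2(E, N) = atan2(-0.001137, -0.0006619) = 239.8° ≈ 240°.

240°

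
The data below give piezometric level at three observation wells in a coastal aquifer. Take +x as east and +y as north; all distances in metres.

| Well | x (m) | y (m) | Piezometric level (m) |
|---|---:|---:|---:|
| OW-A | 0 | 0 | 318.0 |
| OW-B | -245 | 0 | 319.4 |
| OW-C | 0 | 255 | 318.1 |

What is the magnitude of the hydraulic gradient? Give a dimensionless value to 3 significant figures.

0.00573

∂h/∂x = (319.4 − 318.0) / (-245 − 0) = -0.005714
∂h/∂y = (318.1 − 318.0) / (255 − 0) = +0.0003922
|∇h| = √(-0.005714² + 0.0003922²) = 0.005727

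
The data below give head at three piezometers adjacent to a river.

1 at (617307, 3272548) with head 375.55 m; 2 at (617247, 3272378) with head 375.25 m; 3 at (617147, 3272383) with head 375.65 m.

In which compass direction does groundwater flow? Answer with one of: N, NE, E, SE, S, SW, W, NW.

With h = a·x + b·y + c and 1 as origin, the differences give:
  (-60)·a + (-170)·b = -0.30
  (-160)·a + (-165)·b = +0.10
Eliminate b (×(-165) and ×(-170), subtract): -17300·a = 66.500 → a = ∂h/∂x = -0.003844
Back-substitute: b = ∂h/∂y = +0.003121.
Flow = −∇h = (+0.003844 east, -0.003121 north), which points southeast.

SE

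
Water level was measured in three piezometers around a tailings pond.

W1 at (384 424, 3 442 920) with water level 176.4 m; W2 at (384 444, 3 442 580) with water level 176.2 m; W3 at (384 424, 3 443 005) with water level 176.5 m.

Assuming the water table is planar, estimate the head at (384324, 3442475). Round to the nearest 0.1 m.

With h = a·x + b·y + c and W1 as origin, the differences give:
  20·a + (-340)·b = -0.2
  0·a + 85·b = +0.1
Eliminate b (×85 and ×(-340), subtract): 1700·a = 17.00 → a = ∂h/∂x = +0.010000
Back-substitute: b = ∂h/∂y = +0.001176.
h(384324, 3442475) = 176.4 + (+0.010000)·(-100) + (+0.001176)·(-445) = 176.4 -1.000 -0.524 = 174.876 m.

174.9 m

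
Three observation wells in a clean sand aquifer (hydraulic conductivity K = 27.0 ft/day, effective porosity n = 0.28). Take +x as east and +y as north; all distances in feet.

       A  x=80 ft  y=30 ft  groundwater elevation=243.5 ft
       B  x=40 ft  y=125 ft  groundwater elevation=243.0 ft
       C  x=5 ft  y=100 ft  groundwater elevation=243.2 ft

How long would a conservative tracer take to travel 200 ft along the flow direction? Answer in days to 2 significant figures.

340 days

Differences from A: to B (Δx, Δy, Δh) = (-40, 95, -0.5); to C = (-75, 70, -0.3).
Solve a·Δx + b·Δy = Δh: det = (-40)·70 − (-75)·95 = 4325.
∂h/∂x = [(-0.5)·70 − (-0.3)·95] / 4325 = -0.001503
∂h/∂y = [(-40)·(-0.3) − (-75)·(-0.5)] / 4325 = -0.005896
|∇h| = √(-0.001503² + -0.005896²) = 0.006085
Seepage velocity v = K·i/n = 27.0 × 0.006085 / 0.28 = 0.5868 ft/day.
t = 200 / 0.5868 = 340.8 days.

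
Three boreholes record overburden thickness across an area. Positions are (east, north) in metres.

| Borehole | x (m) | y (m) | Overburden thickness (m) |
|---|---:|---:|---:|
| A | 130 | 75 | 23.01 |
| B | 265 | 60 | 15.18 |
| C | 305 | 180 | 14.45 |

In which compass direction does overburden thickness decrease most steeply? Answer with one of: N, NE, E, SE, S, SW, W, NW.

With d = a·x + b·y + c and A as origin, the differences give:
  135·a + (-15)·b = -7.83
  175·a + 105·b = -8.56
Eliminate b (×105 and ×(-15), subtract): 16800·a = -950.550 → a = ∂d/∂x = -0.05658
Back-substitute: b = ∂d/∂y = +0.01278.
Steepest decrease is along −∇f = (+0.05658 E, -0.01278 N) → east.

E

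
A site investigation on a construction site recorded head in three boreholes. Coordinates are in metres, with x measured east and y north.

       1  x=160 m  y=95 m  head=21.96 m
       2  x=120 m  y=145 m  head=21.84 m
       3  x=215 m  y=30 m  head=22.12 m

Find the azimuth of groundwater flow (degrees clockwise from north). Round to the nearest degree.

Taking 1 as reference: 2−1 = (-40, 50, -0.12); 3−1 = (55, -65, +0.16).
Determinant of the coordinate differences = (-40)·(-65) − 55·50 = -150.
∂h/∂x = [(-0.12)·(-65) − (+0.16)·50] / -150 = +0.001333
∂h/∂y = [(-40)·(+0.16) − 55·(-0.12)] / -150 = -0.001333
Flow direction (−∇h) has components (-0.001333 E, +0.001333 N).
Azimuth = atan2(E, N) = atan2(-0.001333, +0.001333) = 315.0° ≈ 315°.

315°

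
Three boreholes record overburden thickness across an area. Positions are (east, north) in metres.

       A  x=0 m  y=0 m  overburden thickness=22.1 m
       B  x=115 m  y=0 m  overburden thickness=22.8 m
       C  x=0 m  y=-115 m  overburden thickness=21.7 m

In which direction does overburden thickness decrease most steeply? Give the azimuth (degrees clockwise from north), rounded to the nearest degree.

∂d/∂x = (22.8 − 22.1) / (115 − 0) = +0.006087
∂d/∂y = (21.7 − 22.1) / (-115 − 0) = +0.003478
Steepest decrease is along −∇f: components (-0.006087 E, -0.003478 N).
Azimuth = atan2(-0.006087, -0.003478) = 240.3° ≈ 240°.

240°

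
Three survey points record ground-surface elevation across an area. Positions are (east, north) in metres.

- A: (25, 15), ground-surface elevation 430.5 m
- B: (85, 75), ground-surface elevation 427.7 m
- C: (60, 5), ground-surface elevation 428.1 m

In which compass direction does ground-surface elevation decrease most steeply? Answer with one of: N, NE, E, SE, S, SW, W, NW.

E

With z = a·x + b·y + c and A as origin, the differences give:
  60·a + 60·b = -2.8
  35·a + (-10)·b = -2.4
Eliminate b (×(-10) and ×60, subtract): -2700·a = 172.00 → a = ∂z/∂x = -0.06370
Back-substitute: b = ∂z/∂y = +0.01704.
Steepest decrease is along −∇f = (+0.06370 E, -0.01704 N) → east.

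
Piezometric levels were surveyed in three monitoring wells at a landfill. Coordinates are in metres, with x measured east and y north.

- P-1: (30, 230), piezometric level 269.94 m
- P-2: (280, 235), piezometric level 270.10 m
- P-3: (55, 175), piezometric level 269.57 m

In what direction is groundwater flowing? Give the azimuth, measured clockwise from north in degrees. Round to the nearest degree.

184°

Differences from P-1: to P-2 (Δx, Δy, Δh) = (250, 5, +0.16); to P-3 = (25, -55, -0.37).
Determinant of the coordinate differences = 250·(-55) − 25·5 = -13875.
∂h/∂x = [(+0.16)·(-55) − (-0.37)·5] / -13875 = +0.0005009
∂h/∂y = [250·(-0.37) − 25·(+0.16)] / -13875 = +0.006955
Flow direction (−∇h) has components (-0.0005009 E, -0.006955 N).
Azimuth = atan2(E, N) = atan2(-0.0005009, -0.006955) = 184.1° ≈ 184°.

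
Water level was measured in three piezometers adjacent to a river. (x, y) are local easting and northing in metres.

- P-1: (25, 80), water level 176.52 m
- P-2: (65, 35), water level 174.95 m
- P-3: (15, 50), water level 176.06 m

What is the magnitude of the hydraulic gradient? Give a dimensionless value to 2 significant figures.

With h = a·x + b·y + c and P-1 as origin, the differences give:
  40·a + (-45)·b = -1.57
  (-10)·a + (-30)·b = -0.46
Eliminate b (×(-30) and ×(-45), subtract): -1650·a = 26.400 → a = ∂h/∂x = -0.01600
Back-substitute: b = ∂h/∂y = +0.02067.
|∇h| = √(-0.01600² + 0.02067²) = 0.02614

0.026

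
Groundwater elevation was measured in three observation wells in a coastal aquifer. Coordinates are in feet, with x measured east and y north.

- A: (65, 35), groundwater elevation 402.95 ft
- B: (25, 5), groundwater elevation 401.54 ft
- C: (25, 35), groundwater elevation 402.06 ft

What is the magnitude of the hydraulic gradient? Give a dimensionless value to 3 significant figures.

0.0282

Taking A as reference: B−A = (-40, -30, -1.41); C−A = (-40, 0, -0.89).
Solve a·Δx + b·Δy = Δh: det = (-40)·0 − (-40)·(-30) = -1200.
∂h/∂x = [(-1.41)·0 − (-0.89)·(-30)] / -1200 = +0.02225
∂h/∂y = [(-40)·(-0.89) − (-40)·(-1.41)] / -1200 = +0.01733
|∇h| = √(0.02225² + 0.01733²) = 0.0282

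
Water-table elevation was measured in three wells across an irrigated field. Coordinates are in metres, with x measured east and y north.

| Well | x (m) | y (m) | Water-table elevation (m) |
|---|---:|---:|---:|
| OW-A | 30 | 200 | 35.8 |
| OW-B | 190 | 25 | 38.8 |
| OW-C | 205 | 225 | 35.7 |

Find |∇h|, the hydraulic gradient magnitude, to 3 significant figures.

0.0157

Taking OW-A as reference: OW-B−OW-A = (160, -175, +3.0); OW-C−OW-A = (175, 25, -0.1).
Determinant of the coordinate differences = 160·25 − 175·(-175) = 34625.
∂h/∂x = [(+3.0)·25 − (-0.1)·(-175)] / 34625 = +0.001661
∂h/∂y = [160·(-0.1) − 175·(+3.0)] / 34625 = -0.01562
|∇h| = √(0.001661² + -0.01562²) = 0.01571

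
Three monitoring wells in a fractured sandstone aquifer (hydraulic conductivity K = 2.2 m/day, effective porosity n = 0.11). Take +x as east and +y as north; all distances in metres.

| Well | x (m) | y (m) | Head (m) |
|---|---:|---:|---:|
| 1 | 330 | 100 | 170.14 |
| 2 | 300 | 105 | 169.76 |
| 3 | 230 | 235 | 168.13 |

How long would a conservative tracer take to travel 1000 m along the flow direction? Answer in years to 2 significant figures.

Taking 1 as reference: 2−1 = (-30, 5, -0.38); 3−1 = (-100, 135, -2.01).
Solve a·Δx + b·Δy = Δh: det = (-30)·135 − (-100)·5 = -3550.
∂h/∂x = [(-0.38)·135 − (-2.01)·5] / -3550 = +0.01162
∂h/∂y = [(-30)·(-2.01) − (-100)·(-0.38)] / -3550 = -0.006282
|∇h| = √(0.01162² + -0.006282²) = 0.01321
Seepage velocity v = K·i/n = 2.2 × 0.01321 / 0.11 = 0.2642 m/day.
t = 1000 / 0.2642 = 3785 days = 10.4 years.

10 years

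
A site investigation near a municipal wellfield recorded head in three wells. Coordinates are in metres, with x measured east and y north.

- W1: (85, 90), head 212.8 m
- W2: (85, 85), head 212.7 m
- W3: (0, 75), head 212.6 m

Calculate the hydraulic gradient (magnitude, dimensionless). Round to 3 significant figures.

Three-point gradient (reference W1): Δ to W2 = (0, -5, -0.1), Δ to W3 = (-85, -15, -0.2).
∂h/∂x = -0.001176, ∂h/∂y = +0.02000 (det = -425).
|∇h| = √(-0.001176² + 0.02000²) = 0.02003

0.0200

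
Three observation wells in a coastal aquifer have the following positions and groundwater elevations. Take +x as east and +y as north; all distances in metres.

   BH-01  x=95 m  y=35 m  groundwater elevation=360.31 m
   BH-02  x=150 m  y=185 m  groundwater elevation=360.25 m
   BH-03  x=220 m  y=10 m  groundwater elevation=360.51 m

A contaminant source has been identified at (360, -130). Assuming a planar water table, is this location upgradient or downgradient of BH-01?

upgradient

With h = a·x + b·y + c and BH-01 as origin, the differences give:
  55·a + 150·b = -0.06
  125·a + (-25)·b = +0.20
Eliminate b (×(-25) and ×150, subtract): -20125·a = -28.500 → a = ∂h/∂x = +0.001416
Back-substitute: b = ∂h/∂y = -0.0009193.
Head at (360, -130) = 360.31 + (+0.001416)·(265) + (-0.0009193)·(-165) = 360.84 m.
That is higher than the 360.31 m at BH-01, so the point is upgradient.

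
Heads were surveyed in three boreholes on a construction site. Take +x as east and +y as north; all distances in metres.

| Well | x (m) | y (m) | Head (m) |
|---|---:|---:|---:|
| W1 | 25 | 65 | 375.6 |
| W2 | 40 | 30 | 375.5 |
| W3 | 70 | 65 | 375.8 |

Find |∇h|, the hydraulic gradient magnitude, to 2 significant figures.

0.0065

Three-point gradient (reference W1): Δ to W2 = (15, -35, -0.1), Δ to W3 = (45, 0, +0.2).
∂h/∂x = +0.004444, ∂h/∂y = +0.004762 (det = 1575).
|∇h| = √(0.004444² + 0.004762²) = 0.006514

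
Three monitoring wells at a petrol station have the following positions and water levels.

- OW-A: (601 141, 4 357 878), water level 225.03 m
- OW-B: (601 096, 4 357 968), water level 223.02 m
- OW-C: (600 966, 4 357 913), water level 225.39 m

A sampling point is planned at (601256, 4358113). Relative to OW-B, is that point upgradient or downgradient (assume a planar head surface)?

With h = a·x + b·y + c and OW-A as origin, the differences give:
  (-45)·a + 90·b = -2.01
  (-175)·a + 35·b = +0.36
Eliminate b (×35 and ×90, subtract): 14175·a = -102.750 → a = ∂h/∂x = -0.007249
Back-substitute: b = ∂h/∂y = -0.02596.
Head at (601256, 4358113) = 225.03 + (-0.007249)·(115) + (-0.02596)·(235) = 218.10 m.
That is lower than the 223.02 m at OW-B, so the point is downgradient.

downgradient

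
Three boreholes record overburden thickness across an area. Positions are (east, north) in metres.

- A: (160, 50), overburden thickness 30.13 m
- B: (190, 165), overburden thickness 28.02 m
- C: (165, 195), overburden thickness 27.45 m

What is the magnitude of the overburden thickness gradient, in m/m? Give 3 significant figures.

0.0185 m/m

With d = a·x + b·y + c and A as origin, the differences give:
  30·a + 115·b = -2.11
  5·a + 145·b = -2.68
Eliminate b (×145 and ×115, subtract): 3775·a = 2.250 → a = ∂d/∂x = +0.0005960
Back-substitute: b = ∂d/∂y = -0.01850.
|∇f| = √(0.0005960² + -0.01850²) = 0.01851 m/m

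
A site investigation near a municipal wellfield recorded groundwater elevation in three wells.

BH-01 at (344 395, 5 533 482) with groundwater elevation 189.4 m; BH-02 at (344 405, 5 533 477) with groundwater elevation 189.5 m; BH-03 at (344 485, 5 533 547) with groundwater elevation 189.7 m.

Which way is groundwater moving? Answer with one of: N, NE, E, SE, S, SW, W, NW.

With h = a·x + b·y + c and BH-01 as origin, the differences give:
  10·a + (-5)·b = +0.1
  90·a + 65·b = +0.3
Eliminate b (×65 and ×(-5), subtract): 1100·a = 8.00 → a = ∂h/∂x = +0.007273
Back-substitute: b = ∂h/∂y = -0.005455.
Flow = −∇h = (-0.007273 east, +0.005455 north), which points northwest.

NW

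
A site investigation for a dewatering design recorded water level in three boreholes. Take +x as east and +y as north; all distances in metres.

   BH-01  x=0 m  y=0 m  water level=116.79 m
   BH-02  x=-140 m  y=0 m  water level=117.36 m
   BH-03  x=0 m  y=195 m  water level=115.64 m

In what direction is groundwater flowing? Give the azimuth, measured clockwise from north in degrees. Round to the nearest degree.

035°

∂h/∂x = (117.36 − 116.79) / (-140 − 0) = -0.004071
∂h/∂y = (115.64 − 116.79) / (195 − 0) = -0.005897
Flow direction (−∇h) has components (+0.004071 E, +0.005897 N).
Azimuth = atan2(E, N) = atan2(+0.004071, +0.005897) = 34.6° ≈ 035°.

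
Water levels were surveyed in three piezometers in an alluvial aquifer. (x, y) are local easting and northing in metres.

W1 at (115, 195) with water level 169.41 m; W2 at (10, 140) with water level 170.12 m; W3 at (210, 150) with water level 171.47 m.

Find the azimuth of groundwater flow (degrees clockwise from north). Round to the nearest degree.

Differences from W1: to W2 (Δx, Δy, Δh) = (-105, -55, +0.71); to W3 = (95, -45, +2.06).
Solve a·Δx + b·Δy = Δh: det = (-105)·(-45) − 95·(-55) = 9950.
∂h/∂x = [(+0.71)·(-45) − (+2.06)·(-55)] / 9950 = +0.008176
∂h/∂y = [(-105)·(+2.06) − 95·(+0.71)] / 9950 = -0.02852
Flow direction (−∇h) has components (-0.008176 E, +0.02852 N).
Azimuth = atan2(E, N) = atan2(-0.008176, +0.02852) = 344.0° ≈ 344°.

344°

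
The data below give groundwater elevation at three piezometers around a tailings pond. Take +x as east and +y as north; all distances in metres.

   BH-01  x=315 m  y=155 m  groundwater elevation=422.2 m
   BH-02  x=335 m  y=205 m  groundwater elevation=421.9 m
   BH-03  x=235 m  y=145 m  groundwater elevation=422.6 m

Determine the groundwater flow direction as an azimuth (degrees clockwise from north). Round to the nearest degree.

047°

Differences from BH-01: to BH-02 (Δx, Δy, Δh) = (20, 50, -0.3); to BH-03 = (-80, -10, +0.4).
Determinant of the coordinate differences = 20·(-10) − (-80)·50 = 3800.
∂h/∂x = [(-0.3)·(-10) − (+0.4)·50] / 3800 = -0.004474
∂h/∂y = [20·(+0.4) − (-80)·(-0.3)] / 3800 = -0.004211
Flow direction (−∇h) has components (+0.004474 E, +0.004211 N).
Azimuth = atan2(E, N) = atan2(+0.004474, +0.004211) = 46.7° ≈ 047°.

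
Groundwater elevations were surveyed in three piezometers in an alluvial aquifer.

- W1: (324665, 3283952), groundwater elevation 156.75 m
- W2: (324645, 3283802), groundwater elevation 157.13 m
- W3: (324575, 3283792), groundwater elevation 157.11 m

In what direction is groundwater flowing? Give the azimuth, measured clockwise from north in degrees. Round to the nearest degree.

346°

With h = a·x + b·y + c and W1 as origin, the differences give:
  (-20)·a + (-150)·b = +0.38
  (-90)·a + (-160)·b = +0.36
Eliminate b (×(-160) and ×(-150), subtract): -10300·a = -6.800 → a = ∂h/∂x = +0.0006602
Back-substitute: b = ∂h/∂y = -0.002621.
Flow direction (−∇h) has components (-0.0006602 E, +0.002621 N).
Azimuth = atan2(E, N) = atan2(-0.0006602, +0.002621) = 345.9° ≈ 346°.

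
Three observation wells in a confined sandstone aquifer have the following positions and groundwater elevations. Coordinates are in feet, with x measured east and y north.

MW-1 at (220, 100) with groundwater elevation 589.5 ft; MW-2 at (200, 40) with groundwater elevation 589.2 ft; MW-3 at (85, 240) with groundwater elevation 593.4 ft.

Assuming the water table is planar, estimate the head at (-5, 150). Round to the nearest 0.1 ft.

594.0 ft

Three-point gradient (reference MW-1): Δ to MW-2 = (-20, -60, -0.3), Δ to MW-3 = (-135, 140, +3.9).
∂h/∂x = -0.01761, ∂h/∂y = +0.01087 (det = -10900).
h(-5, 150) = 589.5 + (-0.01761)·(-225) + (+0.01087)·(50) = 589.5 +3.963 +0.544 = 594.007 ft.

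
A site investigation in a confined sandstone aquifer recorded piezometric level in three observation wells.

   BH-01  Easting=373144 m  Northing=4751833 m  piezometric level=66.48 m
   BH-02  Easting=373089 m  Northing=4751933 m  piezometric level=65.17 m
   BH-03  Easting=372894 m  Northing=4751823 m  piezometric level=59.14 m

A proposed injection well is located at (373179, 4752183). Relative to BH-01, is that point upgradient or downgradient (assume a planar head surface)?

Taking BH-01 as reference: BH-02−BH-01 = (-55, 100, -1.31); BH-03−BH-01 = (-250, -10, -7.34).
Determinant of the coordinate differences = (-55)·(-10) − (-250)·100 = 25550.
∂h/∂x = [(-1.31)·(-10) − (-7.34)·100] / 25550 = +0.02924
∂h/∂y = [(-55)·(-7.34) − (-250)·(-1.31)] / 25550 = +0.002982
Head at (373179, 4752183) = 66.48 + (+0.02924)·(35) + (+0.002982)·(350) = 68.55 m.
That is higher than the 66.48 m at BH-01, so the point is upgradient.

upgradient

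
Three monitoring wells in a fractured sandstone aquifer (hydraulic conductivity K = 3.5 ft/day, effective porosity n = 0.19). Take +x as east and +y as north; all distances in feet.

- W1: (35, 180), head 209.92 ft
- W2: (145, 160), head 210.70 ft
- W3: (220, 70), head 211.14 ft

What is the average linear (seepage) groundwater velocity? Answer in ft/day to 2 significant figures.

0.14 ft/day

Three-point gradient (reference W1): Δ to W2 = (110, -20, +0.78), Δ to W3 = (185, -110, +1.22).
∂h/∂x = +0.007310, ∂h/∂y = +0.001202 (det = -8400).
|∇h| = √(0.007310² + 0.001202²) = 0.007408
Seepage velocity v = K·i/n = 3.5 × 0.007408 / 0.19 = 0.1365 ft/day.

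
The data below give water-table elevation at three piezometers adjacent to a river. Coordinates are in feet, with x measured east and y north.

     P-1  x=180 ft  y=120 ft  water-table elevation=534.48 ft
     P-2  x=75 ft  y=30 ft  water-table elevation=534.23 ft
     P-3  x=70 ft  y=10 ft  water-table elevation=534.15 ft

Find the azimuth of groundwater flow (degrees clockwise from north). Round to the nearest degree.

163°

Differences from P-1: to P-2 (Δx, Δy, Δh) = (-105, -90, -0.25); to P-3 = (-110, -110, -0.33).
Determinant of the coordinate differences = (-105)·(-110) − (-110)·(-90) = 1650.
∂h/∂x = [(-0.25)·(-110) − (-0.33)·(-90)] / 1650 = -0.001333
∂h/∂y = [(-105)·(-0.33) − (-110)·(-0.25)] / 1650 = +0.004333
Flow direction (−∇h) has components (+0.001333 E, -0.004333 N).
Azimuth = atan2(E, N) = atan2(+0.001333, -0.004333) = 162.9° ≈ 163°.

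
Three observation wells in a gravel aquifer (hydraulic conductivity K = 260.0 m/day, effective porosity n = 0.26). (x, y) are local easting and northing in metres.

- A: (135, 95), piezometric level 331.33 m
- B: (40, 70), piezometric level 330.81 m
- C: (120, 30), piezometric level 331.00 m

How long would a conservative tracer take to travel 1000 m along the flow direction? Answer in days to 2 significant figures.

170 days

With h = a·x + b·y + c and A as origin, the differences give:
  (-95)·a + (-25)·b = -0.52
  (-15)·a + (-65)·b = -0.33
Eliminate b (×(-65) and ×(-25), subtract): 5800·a = 25.550 → a = ∂h/∂x = +0.004405
Back-substitute: b = ∂h/∂y = +0.004060.
|∇h| = √(0.004405² + 0.004060²) = 0.005991
Seepage velocity v = K·i/n = 260.0 × 0.005991 / 0.26 = 5.991 m/day.
t = 1000 / 5.991 = 166.9 days.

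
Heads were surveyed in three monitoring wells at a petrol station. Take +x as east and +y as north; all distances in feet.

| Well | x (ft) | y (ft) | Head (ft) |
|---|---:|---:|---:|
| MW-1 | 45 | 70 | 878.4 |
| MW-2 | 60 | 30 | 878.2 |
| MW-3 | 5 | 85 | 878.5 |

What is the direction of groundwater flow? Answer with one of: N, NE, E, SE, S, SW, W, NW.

Taking MW-1 as reference: MW-2−MW-1 = (15, -40, -0.2); MW-3−MW-1 = (-40, 15, +0.1).
Determinant of the coordinate differences = 15·15 − (-40)·(-40) = -1375.
∂h/∂x = [(-0.2)·15 − (+0.1)·(-40)] / -1375 = -0.0007273
∂h/∂y = [15·(+0.1) − (-40)·(-0.2)] / -1375 = +0.004727
Flow = −∇h = (+0.0007273 east, -0.004727 north), which points south.

S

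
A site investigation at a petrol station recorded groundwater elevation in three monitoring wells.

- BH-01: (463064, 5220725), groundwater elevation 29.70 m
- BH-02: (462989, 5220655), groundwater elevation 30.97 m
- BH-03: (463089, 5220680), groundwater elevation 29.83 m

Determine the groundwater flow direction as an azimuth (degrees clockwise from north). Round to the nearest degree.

049°

Differences from BH-01: to BH-02 (Δx, Δy, Δh) = (-75, -70, +1.27); to BH-03 = (25, -45, +0.13).
Determinant of the coordinate differences = (-75)·(-45) − 25·(-70) = 5125.
∂h/∂x = [(+1.27)·(-45) − (+0.13)·(-70)] / 5125 = -0.009376
∂h/∂y = [(-75)·(+0.13) − 25·(+1.27)] / 5125 = -0.008098
Flow direction (−∇h) has components (+0.009376 E, +0.008098 N).
Azimuth = atan2(E, N) = atan2(+0.009376, +0.008098) = 49.2° ≈ 049°.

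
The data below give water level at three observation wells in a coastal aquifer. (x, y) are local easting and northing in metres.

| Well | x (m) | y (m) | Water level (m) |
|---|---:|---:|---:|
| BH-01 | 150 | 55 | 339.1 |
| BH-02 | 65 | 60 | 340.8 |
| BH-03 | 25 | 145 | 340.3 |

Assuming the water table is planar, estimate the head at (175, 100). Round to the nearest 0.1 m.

With h = a·x + b·y + c and BH-01 as origin, the differences give:
  (-85)·a + 5·b = +1.7
  (-125)·a + 90·b = +1.2
Eliminate b (×90 and ×5, subtract): -7025·a = 147.00 → a = ∂h/∂x = -0.02093
Back-substitute: b = ∂h/∂y = -0.01573.
h(175, 100) = 339.1 + (-0.02093)·(25) + (-0.01573)·(45) = 339.1 -0.523 -0.708 = 337.869 m.

337.9 m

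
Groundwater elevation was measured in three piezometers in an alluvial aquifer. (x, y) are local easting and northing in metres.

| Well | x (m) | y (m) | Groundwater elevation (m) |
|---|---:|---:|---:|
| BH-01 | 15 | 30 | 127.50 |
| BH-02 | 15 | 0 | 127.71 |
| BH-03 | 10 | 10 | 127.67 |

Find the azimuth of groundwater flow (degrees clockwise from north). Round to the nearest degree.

041°

With h = a·x + b·y + c and BH-01 as origin, the differences give:
  0·a + (-30)·b = +0.21
  (-5)·a + (-20)·b = +0.17
Eliminate b (×(-20) and ×(-30), subtract): -150·a = 0.900 → a = ∂h/∂x = -0.006000
Back-substitute: b = ∂h/∂y = -0.007000.
Flow direction (−∇h) has components (+0.006000 E, +0.007000 N).
Azimuth = atan2(E, N) = atan2(+0.006000, +0.007000) = 40.6° ≈ 041°.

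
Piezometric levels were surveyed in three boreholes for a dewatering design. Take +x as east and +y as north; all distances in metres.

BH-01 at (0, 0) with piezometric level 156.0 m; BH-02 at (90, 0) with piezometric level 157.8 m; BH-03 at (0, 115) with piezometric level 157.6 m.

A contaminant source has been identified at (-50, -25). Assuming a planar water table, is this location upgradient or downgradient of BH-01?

downgradient

∂h/∂x = (157.8 − 156.0) / (90 − 0) = +0.02000
∂h/∂y = (157.6 − 156.0) / (115 − 0) = +0.01391
Head at (-50, -25) = 156.0 + (+0.02000)·(-50) + (+0.01391)·(-25) = 154.65 m.
That is lower than the 156.0 m at BH-01, so the point is downgradient.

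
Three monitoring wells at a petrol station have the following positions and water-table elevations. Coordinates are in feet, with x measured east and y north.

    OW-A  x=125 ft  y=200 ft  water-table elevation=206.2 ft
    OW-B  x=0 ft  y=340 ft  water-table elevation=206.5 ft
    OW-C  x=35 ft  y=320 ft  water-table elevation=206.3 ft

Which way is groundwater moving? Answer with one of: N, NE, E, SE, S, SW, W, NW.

Differences from OW-A: to OW-B (Δx, Δy, Δh) = (-125, 140, +0.3); to OW-C = (-90, 120, +0.1).
Solve a·Δx + b·Δy = Δh: det = (-125)·120 − (-90)·140 = -2400.
∂h/∂x = [(+0.3)·120 − (+0.1)·140] / -2400 = -0.009167
∂h/∂y = [(-125)·(+0.1) − (-90)·(+0.3)] / -2400 = -0.006042
Flow = −∇h = (+0.009167 east, +0.006042 north), which points northeast.

NE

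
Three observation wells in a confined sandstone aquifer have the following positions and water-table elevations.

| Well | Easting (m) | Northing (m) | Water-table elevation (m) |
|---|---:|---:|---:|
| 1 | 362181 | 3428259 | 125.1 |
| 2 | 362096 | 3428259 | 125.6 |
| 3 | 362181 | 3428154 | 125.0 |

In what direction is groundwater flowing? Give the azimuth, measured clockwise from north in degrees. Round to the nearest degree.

099°

∂h/∂x = (125.6 − 125.1) / (362096 − 362181) = -0.005882
∂h/∂y = (125.0 − 125.1) / (3428154 − 3428259) = +0.0009524
Flow direction (−∇h) has components (+0.005882 E, -0.0009524 N).
Azimuth = atan2(E, N) = atan2(+0.005882, -0.0009524) = 99.2° ≈ 099°.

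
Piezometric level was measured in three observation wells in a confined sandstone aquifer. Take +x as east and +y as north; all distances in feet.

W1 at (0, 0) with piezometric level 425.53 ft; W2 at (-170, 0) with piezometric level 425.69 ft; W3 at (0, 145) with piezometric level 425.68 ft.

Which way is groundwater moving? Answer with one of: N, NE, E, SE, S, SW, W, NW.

SE

∂h/∂x = (425.69 − 425.53) / (-170 − 0) = -0.0009412
∂h/∂y = (425.68 − 425.53) / (145 − 0) = +0.001034
Flow = −∇h = (+0.0009412 east, -0.001034 north), which points southeast.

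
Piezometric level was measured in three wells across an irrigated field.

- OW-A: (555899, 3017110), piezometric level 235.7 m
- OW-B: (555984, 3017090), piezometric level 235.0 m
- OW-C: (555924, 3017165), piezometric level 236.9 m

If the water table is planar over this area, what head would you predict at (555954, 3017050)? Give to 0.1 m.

Taking OW-A as reference: OW-B−OW-A = (85, -20, -0.7); OW-C−OW-A = (25, 55, +1.2).
Determinant of the coordinate differences = 85·55 − 25·(-20) = 5175.
∂h/∂x = [(-0.7)·55 − (+1.2)·(-20)] / 5175 = -0.002802
∂h/∂y = [85·(+1.2) − 25·(-0.7)] / 5175 = +0.02309
h(555954, 3017050) = 235.7 + (-0.002802)·(55) + (+0.02309)·(-60) = 235.7 -0.154 -1.386 = 234.160 m.

234.2 m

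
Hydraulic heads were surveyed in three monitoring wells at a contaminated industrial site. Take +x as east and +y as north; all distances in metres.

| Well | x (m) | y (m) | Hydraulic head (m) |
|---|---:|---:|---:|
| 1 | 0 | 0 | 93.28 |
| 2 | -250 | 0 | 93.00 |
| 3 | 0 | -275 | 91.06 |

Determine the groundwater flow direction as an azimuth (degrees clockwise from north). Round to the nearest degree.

188°

∂h/∂x = (93.00 − 93.28) / (-250 − 0) = +0.001120
∂h/∂y = (91.06 − 93.28) / (-275 − 0) = +0.008073
Flow direction (−∇h) has components (-0.001120 E, -0.008073 N).
Azimuth = atan2(E, N) = atan2(-0.001120, -0.008073) = 187.9° ≈ 188°.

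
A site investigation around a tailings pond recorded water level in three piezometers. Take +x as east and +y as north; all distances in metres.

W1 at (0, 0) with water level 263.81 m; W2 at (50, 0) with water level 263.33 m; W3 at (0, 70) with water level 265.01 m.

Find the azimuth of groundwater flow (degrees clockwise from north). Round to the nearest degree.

151°

∂h/∂x = (263.33 − 263.81) / (50 − 0) = -0.009600
∂h/∂y = (265.01 − 263.81) / (70 − 0) = +0.01714
Flow direction (−∇h) has components (+0.009600 E, -0.01714 N).
Azimuth = atan2(E, N) = atan2(+0.009600, -0.01714) = 150.8° ≈ 151°.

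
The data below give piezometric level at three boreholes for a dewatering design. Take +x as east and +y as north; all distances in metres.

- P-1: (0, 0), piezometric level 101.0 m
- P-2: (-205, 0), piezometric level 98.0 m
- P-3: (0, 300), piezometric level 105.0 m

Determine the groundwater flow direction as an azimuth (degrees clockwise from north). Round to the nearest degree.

∂h/∂x = (98.0 − 101.0) / (-205 − 0) = +0.01463
∂h/∂y = (105.0 − 101.0) / (300 − 0) = +0.01333
Flow direction (−∇h) has components (-0.01463 E, -0.01333 N).
Azimuth = atan2(E, N) = atan2(-0.01463, -0.01333) = 227.7° ≈ 228°.

228°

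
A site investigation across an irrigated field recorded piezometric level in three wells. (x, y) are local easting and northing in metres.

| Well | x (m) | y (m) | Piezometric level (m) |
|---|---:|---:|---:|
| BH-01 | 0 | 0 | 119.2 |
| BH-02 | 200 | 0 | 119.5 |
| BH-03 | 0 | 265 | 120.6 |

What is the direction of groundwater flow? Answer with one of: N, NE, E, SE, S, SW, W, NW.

∂h/∂x = (119.5 − 119.2) / (200 − 0) = +0.001500
∂h/∂y = (120.6 − 119.2) / (265 − 0) = +0.005283
Flow = −∇h = (-0.001500 east, -0.005283 north), which points south.

S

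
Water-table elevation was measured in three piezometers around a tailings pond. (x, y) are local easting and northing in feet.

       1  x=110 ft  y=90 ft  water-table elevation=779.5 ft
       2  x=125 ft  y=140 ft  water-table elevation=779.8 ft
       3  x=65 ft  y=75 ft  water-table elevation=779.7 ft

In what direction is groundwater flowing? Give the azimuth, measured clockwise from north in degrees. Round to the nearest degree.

With h = a·x + b·y + c and 1 as origin, the differences give:
  15·a + 50·b = +0.3
  (-45)·a + (-15)·b = +0.2
Eliminate b (×(-15) and ×50, subtract): 2025·a = -14.50 → a = ∂h/∂x = -0.007160
Back-substitute: b = ∂h/∂y = +0.008148.
Flow direction (−∇h) has components (+0.007160 E, -0.008148 N).
Azimuth = atan2(E, N) = atan2(+0.007160, -0.008148) = 138.7° ≈ 139°.

139°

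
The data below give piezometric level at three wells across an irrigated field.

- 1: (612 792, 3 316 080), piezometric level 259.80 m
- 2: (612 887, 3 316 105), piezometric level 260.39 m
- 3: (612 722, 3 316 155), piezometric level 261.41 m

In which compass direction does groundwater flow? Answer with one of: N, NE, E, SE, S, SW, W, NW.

Taking 1 as reference: 2−1 = (95, 25, +0.59); 3−1 = (-70, 75, +1.61).
Solve a·Δx + b·Δy = Δh: det = 95·75 − (-70)·25 = 8875.
∂h/∂x = [(+0.59)·75 − (+1.61)·25] / 8875 = +0.0004507
∂h/∂y = [95·(+1.61) − (-70)·(+0.59)] / 8875 = +0.02189
Flow = −∇h = (-0.0004507 east, -0.02189 north), which points south.

S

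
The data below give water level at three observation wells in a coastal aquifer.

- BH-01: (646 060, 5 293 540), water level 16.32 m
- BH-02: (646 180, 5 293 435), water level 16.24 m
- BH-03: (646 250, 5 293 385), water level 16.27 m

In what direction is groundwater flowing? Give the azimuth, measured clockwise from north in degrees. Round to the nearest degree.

Taking BH-01 as reference: BH-02−BH-01 = (120, -105, -0.08); BH-03−BH-01 = (190, -155, -0.05).
Determinant of the coordinate differences = 120·(-155) − 190·(-105) = 1350.
∂h/∂x = [(-0.08)·(-155) − (-0.05)·(-105)] / 1350 = +0.005296
∂h/∂y = [120·(-0.05) − 190·(-0.08)] / 1350 = +0.006815
Flow direction (−∇h) has components (-0.005296 E, -0.006815 N).
Azimuth = atan2(E, N) = atan2(-0.005296, -0.006815) = 217.9° ≈ 218°.

218°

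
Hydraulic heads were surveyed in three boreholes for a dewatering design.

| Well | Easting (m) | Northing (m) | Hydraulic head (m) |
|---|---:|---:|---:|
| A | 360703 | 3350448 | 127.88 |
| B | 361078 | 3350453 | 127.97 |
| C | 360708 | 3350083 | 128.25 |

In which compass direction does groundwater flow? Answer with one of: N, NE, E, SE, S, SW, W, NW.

N

Taking A as reference: B−A = (375, 5, +0.09); C−A = (5, -365, +0.37).
Solve a·Δx + b·Δy = Δh: det = 375·(-365) − 5·5 = -136900.
∂h/∂x = [(+0.09)·(-365) − (+0.37)·5] / -136900 = +0.0002535
∂h/∂y = [375·(+0.37) − 5·(+0.09)] / -136900 = -0.001010
Flow = −∇h = (-0.0002535 east, +0.001010 north), which points north.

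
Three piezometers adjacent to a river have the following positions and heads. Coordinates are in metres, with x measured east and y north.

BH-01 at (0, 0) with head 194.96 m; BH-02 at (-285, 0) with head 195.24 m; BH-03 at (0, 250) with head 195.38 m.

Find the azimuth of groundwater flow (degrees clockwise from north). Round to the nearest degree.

150°

∂h/∂x = (195.24 − 194.96) / (-285 − 0) = -0.0009825
∂h/∂y = (195.38 − 194.96) / (250 − 0) = +0.001680
Flow direction (−∇h) has components (+0.0009825 E, -0.001680 N).
Azimuth = atan2(E, N) = atan2(+0.0009825, -0.001680) = 149.7° ≈ 150°.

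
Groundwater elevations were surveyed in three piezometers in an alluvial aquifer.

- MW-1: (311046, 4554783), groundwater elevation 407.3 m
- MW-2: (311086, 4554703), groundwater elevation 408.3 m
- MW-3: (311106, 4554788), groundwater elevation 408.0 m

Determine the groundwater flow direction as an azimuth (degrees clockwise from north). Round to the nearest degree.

Differences from MW-1: to MW-2 (Δx, Δy, Δh) = (40, -80, +1.0); to MW-3 = (60, 5, +0.7).
Solve a·Δx + b·Δy = Δh: det = 40·5 − 60·(-80) = 5000.
∂h/∂x = [(+1.0)·5 − (+0.7)·(-80)] / 5000 = +0.01220
∂h/∂y = [40·(+0.7) − 60·(+1.0)] / 5000 = -0.006400
Flow direction (−∇h) has components (-0.01220 E, +0.006400 N).
Azimuth = atan2(E, N) = atan2(-0.01220, +0.006400) = 297.7° ≈ 298°.

298°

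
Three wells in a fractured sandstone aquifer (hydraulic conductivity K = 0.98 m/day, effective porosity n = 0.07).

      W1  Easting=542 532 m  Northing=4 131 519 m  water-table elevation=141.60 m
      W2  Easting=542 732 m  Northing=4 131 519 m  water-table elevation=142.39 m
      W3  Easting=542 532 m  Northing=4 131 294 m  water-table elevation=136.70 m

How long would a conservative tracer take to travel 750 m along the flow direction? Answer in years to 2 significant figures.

∂h/∂x = (142.39 − 141.60) / (542732 − 542532) = +0.003950
∂h/∂y = (136.70 − 141.60) / (4131294 − 4131519) = +0.02178
|∇h| = √(0.003950² + 0.02178²) = 0.02214
Seepage velocity v = K·i/n = 0.98 × 0.02214 / 0.07 = 0.31 m/day.
t = 750 / 0.31 = 2419 days = 6.62 years.

6.6 years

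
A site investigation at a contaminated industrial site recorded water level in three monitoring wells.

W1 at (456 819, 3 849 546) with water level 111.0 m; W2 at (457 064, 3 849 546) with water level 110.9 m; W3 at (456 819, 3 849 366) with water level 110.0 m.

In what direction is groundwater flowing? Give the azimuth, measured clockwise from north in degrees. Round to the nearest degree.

176°

∂h/∂x = (110.9 − 111.0) / (457064 − 456819) = -0.0004082
∂h/∂y = (110.0 − 111.0) / (3849366 − 3849546) = +0.005556
Flow direction (−∇h) has components (+0.0004082 E, -0.005556 N).
Azimuth = atan2(E, N) = atan2(+0.0004082, -0.005556) = 175.8° ≈ 176°.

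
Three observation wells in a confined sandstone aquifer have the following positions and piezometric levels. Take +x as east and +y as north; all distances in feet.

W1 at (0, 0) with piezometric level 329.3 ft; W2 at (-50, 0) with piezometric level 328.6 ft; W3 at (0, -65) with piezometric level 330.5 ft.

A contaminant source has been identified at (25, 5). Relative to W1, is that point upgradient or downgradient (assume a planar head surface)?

upgradient

∂h/∂x = (328.6 − 329.3) / (-50 − 0) = +0.01400
∂h/∂y = (330.5 − 329.3) / (-65 − 0) = -0.01846
Head at (25, 5) = 329.3 + (+0.01400)·(25) + (-0.01846)·(5) = 329.56 ft.
That is higher than the 329.3 ft at W1, so the point is upgradient.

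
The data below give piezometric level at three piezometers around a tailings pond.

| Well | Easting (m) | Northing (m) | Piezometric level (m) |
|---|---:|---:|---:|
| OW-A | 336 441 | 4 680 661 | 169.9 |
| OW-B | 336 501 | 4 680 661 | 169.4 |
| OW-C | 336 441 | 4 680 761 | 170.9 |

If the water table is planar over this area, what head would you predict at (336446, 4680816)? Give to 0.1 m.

∂h/∂x = (169.4 − 169.9) / (336501 − 336441) = -0.008333
∂h/∂y = (170.9 − 169.9) / (4680761 − 4680661) = +0.01000
h(336446, 4680816) = 169.9 + (-0.008333)·(5) + (+0.01000)·(155) = 169.9 -0.042 +1.550 = 171.408 m.

171.4 m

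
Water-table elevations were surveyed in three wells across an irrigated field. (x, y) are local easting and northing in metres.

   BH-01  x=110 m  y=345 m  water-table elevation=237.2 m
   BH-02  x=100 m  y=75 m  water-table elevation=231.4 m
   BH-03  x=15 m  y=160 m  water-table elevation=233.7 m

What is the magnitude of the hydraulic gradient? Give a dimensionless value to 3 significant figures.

0.0223

Taking BH-01 as reference: BH-02−BH-01 = (-10, -270, -5.8); BH-03−BH-01 = (-95, -185, -3.5).
Determinant of the coordinate differences = (-10)·(-185) − (-95)·(-270) = -23800.
∂h/∂x = [(-5.8)·(-185) − (-3.5)·(-270)] / -23800 = -0.005378
∂h/∂y = [(-10)·(-3.5) − (-95)·(-5.8)] / -23800 = +0.02168
|∇h| = √(-0.005378² + 0.02168²) = 0.02234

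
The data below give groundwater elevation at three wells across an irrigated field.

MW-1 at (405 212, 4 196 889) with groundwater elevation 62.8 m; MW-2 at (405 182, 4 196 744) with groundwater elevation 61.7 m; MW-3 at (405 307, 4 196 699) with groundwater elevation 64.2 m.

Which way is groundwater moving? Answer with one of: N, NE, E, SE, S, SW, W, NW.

With h = a·x + b·y + c and MW-1 as origin, the differences give:
  (-30)·a + (-145)·b = -1.1
  95·a + (-190)·b = +1.4
Eliminate b (×(-190) and ×(-145), subtract): 19475·a = 412.00 → a = ∂h/∂x = +0.02116
Back-substitute: b = ∂h/∂y = +0.003209.
Flow = −∇h = (-0.02116 east, -0.003209 north), which points west.

W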